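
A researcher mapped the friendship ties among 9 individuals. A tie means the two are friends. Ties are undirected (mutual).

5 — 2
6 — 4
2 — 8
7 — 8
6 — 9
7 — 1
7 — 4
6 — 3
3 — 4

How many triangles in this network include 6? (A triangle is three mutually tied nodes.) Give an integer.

1

6's neighbors: 3, 4, and 9.
Neighbor pairs that are themselves tied: 6–3–4. Each forms one triangle with 6, for 1 in total.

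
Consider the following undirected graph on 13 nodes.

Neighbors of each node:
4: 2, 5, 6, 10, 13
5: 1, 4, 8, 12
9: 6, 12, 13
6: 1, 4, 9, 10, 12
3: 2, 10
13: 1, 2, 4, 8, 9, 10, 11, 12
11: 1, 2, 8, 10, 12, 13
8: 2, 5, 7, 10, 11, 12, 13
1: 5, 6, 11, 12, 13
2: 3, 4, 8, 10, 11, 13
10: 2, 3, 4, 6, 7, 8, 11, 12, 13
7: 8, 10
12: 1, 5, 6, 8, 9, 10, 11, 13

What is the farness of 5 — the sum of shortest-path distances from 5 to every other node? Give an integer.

Distances from 5: 1:1, 2:2, 3:3, 4:1, 6:2, 7:2, 8:1, 9:2, 10:2, 11:2, 12:1, 13:2.
Sum = 1 + 2 + 3 + 1 + 2 + 2 + 1 + 2 + 2 + 2 + 1 + 2 = 21.

21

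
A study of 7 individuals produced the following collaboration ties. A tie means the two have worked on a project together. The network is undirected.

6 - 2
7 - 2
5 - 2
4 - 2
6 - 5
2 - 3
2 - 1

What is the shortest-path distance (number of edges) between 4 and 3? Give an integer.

One shortest route is 4 – 2 – 3, which uses 2 edges, and 4 and 3 are not directly tied, so nothing shorter exists. So d(4,3) = 2.

2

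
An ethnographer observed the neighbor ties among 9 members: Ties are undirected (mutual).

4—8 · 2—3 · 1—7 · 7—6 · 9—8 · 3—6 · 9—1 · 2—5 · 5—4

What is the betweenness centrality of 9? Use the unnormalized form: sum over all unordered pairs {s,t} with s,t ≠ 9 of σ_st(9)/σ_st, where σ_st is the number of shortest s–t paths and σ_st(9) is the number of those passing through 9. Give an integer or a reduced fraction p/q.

6

Pairs whose geodesics pass through 9 — 4–1: 1; 4–7: 1; 8–1: 1; 8–7: 1; 8–6: 1; 1–5: 1.
All other pairs contribute 0.
Summing the contributions gives betweenness(9) = 6.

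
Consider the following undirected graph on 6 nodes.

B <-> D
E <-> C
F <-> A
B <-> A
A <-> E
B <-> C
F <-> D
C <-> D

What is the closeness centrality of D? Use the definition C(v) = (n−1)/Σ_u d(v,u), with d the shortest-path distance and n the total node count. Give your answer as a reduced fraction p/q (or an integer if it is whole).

5/7

Distances from D: A:2, B:1, C:1, E:2, F:1. Sum = 7.
n = 6, so closeness = 5/7.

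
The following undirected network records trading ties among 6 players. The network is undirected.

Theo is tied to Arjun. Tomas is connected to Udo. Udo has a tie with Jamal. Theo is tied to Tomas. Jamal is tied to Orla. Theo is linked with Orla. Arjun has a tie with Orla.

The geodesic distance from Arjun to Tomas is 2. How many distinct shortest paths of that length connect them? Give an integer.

1

The shortest distance is 2, and the only length-2 path is Arjun–Theo–Tomas. So there is exactly 1 shortest path.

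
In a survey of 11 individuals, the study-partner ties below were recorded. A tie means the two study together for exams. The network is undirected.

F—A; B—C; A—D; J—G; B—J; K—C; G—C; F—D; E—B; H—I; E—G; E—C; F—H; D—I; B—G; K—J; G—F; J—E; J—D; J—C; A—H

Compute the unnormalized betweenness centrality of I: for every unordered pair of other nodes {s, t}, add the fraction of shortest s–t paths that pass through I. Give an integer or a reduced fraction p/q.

47/60

Pairs whose geodesics pass through I — H–D: 1/3; H–K: 1/5; H–J: 1/4.
All other pairs contribute 0.
Summing the contributions gives betweenness(I) = 47/60.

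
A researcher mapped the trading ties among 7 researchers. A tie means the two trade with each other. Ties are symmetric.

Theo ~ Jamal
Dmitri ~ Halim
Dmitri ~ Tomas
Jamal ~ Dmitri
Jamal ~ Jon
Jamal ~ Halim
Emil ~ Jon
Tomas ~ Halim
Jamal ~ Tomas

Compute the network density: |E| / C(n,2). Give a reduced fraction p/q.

3/7

There are 9 edges and 7 nodes, so the maximum possible is C(7,2) = 21.
Density = 9/21 = 3/7.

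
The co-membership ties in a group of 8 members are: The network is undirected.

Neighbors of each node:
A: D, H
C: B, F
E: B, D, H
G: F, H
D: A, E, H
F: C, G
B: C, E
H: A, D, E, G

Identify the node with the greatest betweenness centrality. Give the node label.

Unnormalized betweenness of each node: A:0, B:11/3, C:2, D:4/3, E:17/3, F:7/3, G:13/3, H:23/3.
H has the largest value, 23/3, making it the main broker — the node through which the most shortest paths run.

H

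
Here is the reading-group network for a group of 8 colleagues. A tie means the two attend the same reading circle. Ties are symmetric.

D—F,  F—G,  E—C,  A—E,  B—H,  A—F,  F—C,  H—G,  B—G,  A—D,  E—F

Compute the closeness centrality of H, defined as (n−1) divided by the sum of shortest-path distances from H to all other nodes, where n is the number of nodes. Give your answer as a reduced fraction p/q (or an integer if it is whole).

Distances from H: A:3, B:1, C:3, D:3, E:3, F:2, G:1. Sum = 16.
n = 8, so closeness = 7/16.

7/16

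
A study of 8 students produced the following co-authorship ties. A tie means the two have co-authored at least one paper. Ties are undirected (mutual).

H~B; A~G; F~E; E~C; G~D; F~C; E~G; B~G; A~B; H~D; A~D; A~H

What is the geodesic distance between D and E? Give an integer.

2

One shortest route is D – G – E, which uses 2 edges, and D and E are not directly tied, so nothing shorter exists. So d(D,E) = 2.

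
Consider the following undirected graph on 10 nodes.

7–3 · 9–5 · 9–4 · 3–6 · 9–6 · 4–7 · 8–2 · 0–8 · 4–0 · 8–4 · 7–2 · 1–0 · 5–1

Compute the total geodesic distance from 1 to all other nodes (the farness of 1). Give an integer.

21

Distances from 1: 0:1, 2:3, 3:4, 4:2, 5:1, 6:3, 7:3, 8:2, 9:2.
Sum = 1 + 3 + 4 + 2 + 1 + 3 + 3 + 2 + 2 = 21.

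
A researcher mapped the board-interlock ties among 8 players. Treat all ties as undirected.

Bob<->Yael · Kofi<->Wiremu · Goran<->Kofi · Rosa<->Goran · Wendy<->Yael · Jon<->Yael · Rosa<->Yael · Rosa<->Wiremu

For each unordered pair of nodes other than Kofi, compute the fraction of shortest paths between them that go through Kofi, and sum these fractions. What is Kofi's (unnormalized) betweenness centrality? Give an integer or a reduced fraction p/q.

1/2

Pairs whose geodesics pass through Kofi — Goran–Wiremu: 1/2.
All other pairs contribute 0.
Summing the contributions gives betweenness(Kofi) = 1/2.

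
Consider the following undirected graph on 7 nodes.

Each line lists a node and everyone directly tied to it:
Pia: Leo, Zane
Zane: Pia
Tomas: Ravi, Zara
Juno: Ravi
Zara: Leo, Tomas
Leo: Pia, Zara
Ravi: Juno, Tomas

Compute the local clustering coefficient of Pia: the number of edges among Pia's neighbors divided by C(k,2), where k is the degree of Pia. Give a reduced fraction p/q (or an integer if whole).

0

Pia's neighbors: Leo and Zane (k = 2).
Possible neighbor pairs: C(2,2) = 1. Edges among them: none → e = 0.
Clustering(Pia) = 0/1.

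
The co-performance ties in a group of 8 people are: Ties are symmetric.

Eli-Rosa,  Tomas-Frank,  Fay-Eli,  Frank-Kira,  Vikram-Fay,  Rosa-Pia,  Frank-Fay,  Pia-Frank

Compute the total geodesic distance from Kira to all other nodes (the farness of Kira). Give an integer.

Distances from Kira: Eli:3, Fay:2, Frank:1, Pia:2, Rosa:3, Tomas:2, Vikram:3.
Sum = 3 + 2 + 1 + 2 + 3 + 2 + 3 = 16.

16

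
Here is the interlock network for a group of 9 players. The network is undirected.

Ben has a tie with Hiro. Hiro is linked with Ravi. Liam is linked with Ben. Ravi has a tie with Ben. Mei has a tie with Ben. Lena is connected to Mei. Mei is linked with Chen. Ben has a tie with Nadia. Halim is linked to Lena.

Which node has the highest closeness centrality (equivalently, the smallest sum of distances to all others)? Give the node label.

Farness (sum of distances to all others) for each node — Ben:12, Chen:20, Halim:25, Hiro:18, Lena:18, Liam:19, Mei:13, Nadia:19, Ravi:18.
The smallest farness is 12, for Ben, so Ben has the highest closeness.

Ben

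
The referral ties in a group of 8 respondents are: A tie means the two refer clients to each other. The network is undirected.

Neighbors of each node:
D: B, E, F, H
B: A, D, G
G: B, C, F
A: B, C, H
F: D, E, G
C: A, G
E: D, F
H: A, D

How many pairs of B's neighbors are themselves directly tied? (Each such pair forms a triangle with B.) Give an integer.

0

B's neighbors are A, D, and G, but none of them are tied to each other, so no triangle contains B.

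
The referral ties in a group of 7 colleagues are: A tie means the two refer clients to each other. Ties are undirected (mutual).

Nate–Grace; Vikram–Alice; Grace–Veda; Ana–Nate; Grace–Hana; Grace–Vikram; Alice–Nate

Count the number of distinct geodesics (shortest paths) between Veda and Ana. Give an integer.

The shortest distance is 3, and the only length-3 path is Veda–Grace–Nate–Ana. So there is exactly 1 shortest path.

1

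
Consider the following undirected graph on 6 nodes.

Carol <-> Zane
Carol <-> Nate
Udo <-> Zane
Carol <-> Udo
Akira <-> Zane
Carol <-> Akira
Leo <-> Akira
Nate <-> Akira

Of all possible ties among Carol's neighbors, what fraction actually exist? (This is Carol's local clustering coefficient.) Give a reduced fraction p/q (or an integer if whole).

1/2

Carol's neighbors: Akira, Nate, Udo, and Zane (k = 4).
Possible neighbor pairs: C(4,2) = 6. Edges among them: Akira–Nate, Akira–Zane, Udo–Zane → e = 3.
Clustering(Carol) = 3/6 = 1/2.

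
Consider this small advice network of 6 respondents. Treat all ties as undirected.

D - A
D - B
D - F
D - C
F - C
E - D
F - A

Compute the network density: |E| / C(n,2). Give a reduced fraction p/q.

There are 7 edges and 6 nodes, so the maximum possible is C(6,2) = 15.
Density = 7/15.

7/15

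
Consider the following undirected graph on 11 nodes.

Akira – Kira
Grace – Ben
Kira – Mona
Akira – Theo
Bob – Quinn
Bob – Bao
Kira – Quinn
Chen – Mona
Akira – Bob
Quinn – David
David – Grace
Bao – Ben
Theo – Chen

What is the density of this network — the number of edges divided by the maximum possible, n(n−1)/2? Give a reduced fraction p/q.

There are 13 edges and 11 nodes, so the maximum possible is C(11,2) = 55.
Density = 13/55.

13/55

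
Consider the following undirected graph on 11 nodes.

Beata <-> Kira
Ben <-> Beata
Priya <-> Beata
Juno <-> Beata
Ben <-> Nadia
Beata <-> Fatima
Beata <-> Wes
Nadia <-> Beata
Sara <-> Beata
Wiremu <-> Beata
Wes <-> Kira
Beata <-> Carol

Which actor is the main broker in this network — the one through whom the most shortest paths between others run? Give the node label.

Beata

Unnormalized betweenness of each node: Beata:43, Ben:0, Carol:0, Fatima:0, Juno:0, Kira:0, Nadia:0, Priya:0, Sara:0, Wes:0, Wiremu:0.
Beata has the largest value, 43, making it the main broker — the node through which the most shortest paths run.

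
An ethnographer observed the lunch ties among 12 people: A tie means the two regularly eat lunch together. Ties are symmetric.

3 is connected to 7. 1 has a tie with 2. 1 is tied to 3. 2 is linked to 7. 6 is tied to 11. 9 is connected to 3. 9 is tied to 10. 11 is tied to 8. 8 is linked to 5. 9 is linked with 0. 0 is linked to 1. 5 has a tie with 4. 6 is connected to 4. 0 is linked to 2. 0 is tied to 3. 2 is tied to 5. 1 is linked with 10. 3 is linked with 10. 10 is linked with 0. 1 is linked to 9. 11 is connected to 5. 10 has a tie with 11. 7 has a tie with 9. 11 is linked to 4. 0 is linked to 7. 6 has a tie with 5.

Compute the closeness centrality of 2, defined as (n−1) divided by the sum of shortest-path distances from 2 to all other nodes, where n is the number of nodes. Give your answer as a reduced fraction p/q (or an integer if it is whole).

Distances from 2: 0:1, 1:1, 3:2, 4:2, 5:1, 6:2, 7:1, 8:2, 9:2, 10:2, 11:2. Sum = 18.
n = 12, so closeness = 11/18.

11/18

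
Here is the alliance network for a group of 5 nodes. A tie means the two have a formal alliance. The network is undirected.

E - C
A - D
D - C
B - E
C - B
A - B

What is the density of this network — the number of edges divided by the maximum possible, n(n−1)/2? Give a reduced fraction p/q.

There are 6 edges and 5 nodes, so the maximum possible is C(5,2) = 10.
Density = 6/10 = 3/5.

3/5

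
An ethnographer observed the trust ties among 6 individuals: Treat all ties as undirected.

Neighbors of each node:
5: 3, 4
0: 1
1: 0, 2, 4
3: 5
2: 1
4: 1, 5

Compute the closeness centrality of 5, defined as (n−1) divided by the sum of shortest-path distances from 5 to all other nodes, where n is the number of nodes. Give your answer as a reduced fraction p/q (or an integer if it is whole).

Distances from 5: 0:3, 1:2, 2:3, 3:1, 4:1. Sum = 10.
n = 6, so closeness = 5/10 = 1/2.

1/2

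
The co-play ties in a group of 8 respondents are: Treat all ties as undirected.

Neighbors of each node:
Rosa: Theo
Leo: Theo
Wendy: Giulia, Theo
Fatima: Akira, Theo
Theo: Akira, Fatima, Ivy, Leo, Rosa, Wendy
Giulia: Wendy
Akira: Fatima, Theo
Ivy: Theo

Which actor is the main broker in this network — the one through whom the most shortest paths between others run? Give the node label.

Unnormalized betweenness of each node: Akira:0, Fatima:0, Giulia:0, Ivy:0, Leo:0, Rosa:0, Theo:19, Wendy:6.
Theo has the largest value, 19, making it the main broker — the node through which the most shortest paths run.

Theo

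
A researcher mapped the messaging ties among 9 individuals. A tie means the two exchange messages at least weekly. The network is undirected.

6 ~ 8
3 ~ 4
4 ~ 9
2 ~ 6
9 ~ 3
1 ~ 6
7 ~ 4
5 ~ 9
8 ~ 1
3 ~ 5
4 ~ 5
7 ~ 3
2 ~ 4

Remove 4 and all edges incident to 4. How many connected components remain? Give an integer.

Without 4, the remaining ties split the others into: {1, 2, 6, 8}; {3, 5, 7, 9}.
That's 2 separate components.

2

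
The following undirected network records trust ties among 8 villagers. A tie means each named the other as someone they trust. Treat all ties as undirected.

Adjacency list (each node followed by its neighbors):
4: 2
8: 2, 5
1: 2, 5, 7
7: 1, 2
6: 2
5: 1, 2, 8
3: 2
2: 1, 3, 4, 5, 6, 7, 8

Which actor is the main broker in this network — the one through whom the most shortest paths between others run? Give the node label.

Unnormalized betweenness of each node: 1:1/2, 2:17, 3:0, 4:0, 5:1/2, 6:0, 7:0, 8:0.
2 has the largest value, 17, making it the main broker — the node through which the most shortest paths run.

2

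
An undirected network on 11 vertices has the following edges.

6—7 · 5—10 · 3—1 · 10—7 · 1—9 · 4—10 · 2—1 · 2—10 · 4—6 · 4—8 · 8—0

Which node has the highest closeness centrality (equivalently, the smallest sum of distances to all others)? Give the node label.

Farness (sum of distances to all others) for each node — 0:38, 1:27, 2:22, 3:36, 4:22, 5:28, 6:29, 7:26, 8:29, 9:36, 10:19.
The smallest farness is 19, for 10, so 10 has the highest closeness.

10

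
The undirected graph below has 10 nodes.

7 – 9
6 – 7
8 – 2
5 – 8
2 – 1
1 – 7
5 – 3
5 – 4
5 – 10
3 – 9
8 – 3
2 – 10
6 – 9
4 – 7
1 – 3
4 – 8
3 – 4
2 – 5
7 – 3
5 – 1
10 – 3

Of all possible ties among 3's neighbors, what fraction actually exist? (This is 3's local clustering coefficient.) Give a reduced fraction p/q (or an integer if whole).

3's neighbors: 1, 4, 5, 7, 8, 9, and 10 (k = 7).
Possible neighbor pairs: C(7,2) = 21. Edges among them: 1–5, 1–7, 4–5, 4–7, 4–8, 5–8, 5–10, 7–9 → e = 8.
Clustering(3) = 8/21.

8/21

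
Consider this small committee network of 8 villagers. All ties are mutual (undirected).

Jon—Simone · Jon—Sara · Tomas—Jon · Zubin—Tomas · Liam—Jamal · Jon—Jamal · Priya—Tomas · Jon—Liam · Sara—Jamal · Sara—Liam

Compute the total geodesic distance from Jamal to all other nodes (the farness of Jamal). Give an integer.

13

Distances from Jamal: Jon:1, Liam:1, Priya:3, Sara:1, Simone:2, Tomas:2, Zubin:3.
Sum = 1 + 1 + 3 + 1 + 2 + 2 + 3 = 13.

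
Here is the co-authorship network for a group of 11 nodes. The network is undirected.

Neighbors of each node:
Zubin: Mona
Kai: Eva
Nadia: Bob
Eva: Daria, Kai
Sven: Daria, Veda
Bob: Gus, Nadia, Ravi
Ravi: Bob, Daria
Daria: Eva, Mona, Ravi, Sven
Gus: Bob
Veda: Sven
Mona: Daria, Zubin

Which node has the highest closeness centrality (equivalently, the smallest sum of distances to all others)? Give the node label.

Farness (sum of distances to all others) for each node — Bob:26, Daria:18, Eva:25, Gus:35, Kai:34, Mona:25, Nadia:35, Ravi:21, Sven:25, Veda:34, Zubin:34.
The smallest farness is 18, for Daria, so Daria has the highest closeness.

Daria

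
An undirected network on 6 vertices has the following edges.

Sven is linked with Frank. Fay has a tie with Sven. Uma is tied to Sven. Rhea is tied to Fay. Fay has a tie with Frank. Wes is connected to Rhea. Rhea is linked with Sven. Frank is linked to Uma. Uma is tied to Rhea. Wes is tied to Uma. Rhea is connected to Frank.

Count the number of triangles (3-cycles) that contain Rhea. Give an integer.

Rhea's neighbors: Fay, Frank, Sven, Uma, and Wes.
Neighbor pairs that are themselves tied: Rhea–Fay–Frank; Rhea–Fay–Sven; Rhea–Frank–Sven; Rhea–Frank–Uma; Rhea–Sven–Uma; Rhea–Uma–Wes. Each forms one triangle with Rhea, for 6 in total.

6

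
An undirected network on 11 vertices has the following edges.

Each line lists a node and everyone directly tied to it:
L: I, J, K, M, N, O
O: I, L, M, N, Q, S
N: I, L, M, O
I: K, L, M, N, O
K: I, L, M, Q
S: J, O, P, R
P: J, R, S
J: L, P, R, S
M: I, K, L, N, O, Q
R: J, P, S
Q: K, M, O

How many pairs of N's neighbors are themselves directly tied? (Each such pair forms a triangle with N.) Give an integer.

N's neighbors: I, L, M, and O.
Neighbor pairs that are themselves tied: N–I–L; N–I–M; N–I–O; N–L–M; N–L–O; N–M–O. Each forms one triangle with N, for 6 in total.

6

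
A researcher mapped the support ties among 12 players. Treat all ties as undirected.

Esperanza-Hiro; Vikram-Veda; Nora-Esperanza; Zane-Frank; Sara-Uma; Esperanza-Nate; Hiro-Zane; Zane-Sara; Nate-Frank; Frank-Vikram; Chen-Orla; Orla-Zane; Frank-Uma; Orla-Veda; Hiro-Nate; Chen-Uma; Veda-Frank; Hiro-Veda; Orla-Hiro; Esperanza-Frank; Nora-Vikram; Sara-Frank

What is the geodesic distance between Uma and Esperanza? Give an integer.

2

One shortest route is Uma – Frank – Esperanza, which uses 2 edges, and Uma and Esperanza are not directly tied, so nothing shorter exists. So d(Uma,Esperanza) = 2.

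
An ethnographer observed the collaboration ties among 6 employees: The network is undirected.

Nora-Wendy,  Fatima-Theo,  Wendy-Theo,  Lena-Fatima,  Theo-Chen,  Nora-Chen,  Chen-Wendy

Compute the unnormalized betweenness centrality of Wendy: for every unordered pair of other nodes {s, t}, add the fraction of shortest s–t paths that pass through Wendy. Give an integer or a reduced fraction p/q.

Pairs whose geodesics pass through Wendy — Lena–Nora: 1/2; Fatima–Nora: 1/2; Theo–Nora: 1/2.
All other pairs contribute 0.
Summing the contributions gives betweenness(Wendy) = 3/2.

3/2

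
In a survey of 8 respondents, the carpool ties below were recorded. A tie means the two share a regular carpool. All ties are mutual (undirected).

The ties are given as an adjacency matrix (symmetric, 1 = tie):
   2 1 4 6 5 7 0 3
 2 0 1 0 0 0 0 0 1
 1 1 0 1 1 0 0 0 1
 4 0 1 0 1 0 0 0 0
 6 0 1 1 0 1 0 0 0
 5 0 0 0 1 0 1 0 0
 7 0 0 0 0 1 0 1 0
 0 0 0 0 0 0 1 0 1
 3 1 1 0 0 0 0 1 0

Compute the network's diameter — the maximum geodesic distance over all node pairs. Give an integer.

3

Eccentricity of each node (its greatest distance to any other): 0:3, 1:3, 2:3, 3:3, 4:3, 5:3, 6:3, 7:3.
The maximum eccentricity is 3, realized for instance by the pair 2–5 via 2 – 1 – 6 – 5. So the diameter is 3.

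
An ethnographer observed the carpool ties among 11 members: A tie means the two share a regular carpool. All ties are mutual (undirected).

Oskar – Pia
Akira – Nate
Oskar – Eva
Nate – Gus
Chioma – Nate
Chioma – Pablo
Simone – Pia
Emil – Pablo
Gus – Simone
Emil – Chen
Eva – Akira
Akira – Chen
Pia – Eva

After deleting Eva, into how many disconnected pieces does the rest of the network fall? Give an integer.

1

Eva's neighbors (Akira, Oskar, and Pia) remain reachable from one another through other ties, so the rest of the network stays in one piece.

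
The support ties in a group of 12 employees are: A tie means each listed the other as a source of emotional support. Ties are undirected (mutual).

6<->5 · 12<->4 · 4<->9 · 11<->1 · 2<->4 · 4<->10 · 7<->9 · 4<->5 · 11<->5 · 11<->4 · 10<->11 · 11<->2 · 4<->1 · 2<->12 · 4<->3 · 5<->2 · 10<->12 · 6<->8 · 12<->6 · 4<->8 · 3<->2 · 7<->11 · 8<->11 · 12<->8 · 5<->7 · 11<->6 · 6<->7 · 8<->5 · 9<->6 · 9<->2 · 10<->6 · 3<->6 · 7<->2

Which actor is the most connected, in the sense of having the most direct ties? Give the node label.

Degrees — 1:2, 2:7, 3:3, 4:9, 5:6, 6:8, 7:5, 8:5, 9:4, 10:4, 11:8, 12:5.
The maximum is 9, attained only by 4.

4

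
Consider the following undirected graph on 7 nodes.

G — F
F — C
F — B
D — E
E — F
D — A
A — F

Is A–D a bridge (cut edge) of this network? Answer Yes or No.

No

Even without that edge, A still reaches D via A – F – E – D, so the network stays connected. Not a bridge.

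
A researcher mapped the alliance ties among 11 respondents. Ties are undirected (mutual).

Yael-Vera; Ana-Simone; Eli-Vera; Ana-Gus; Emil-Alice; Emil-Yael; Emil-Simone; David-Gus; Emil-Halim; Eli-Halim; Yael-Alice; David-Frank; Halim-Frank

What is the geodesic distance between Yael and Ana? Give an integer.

3

One shortest route is Yael – Emil – Simone – Ana, which uses 3 edges, and at distance 2 from Yael we only reach {Eli, Halim, Simone}, which does not include Ana. So d(Yael,Ana) = 3.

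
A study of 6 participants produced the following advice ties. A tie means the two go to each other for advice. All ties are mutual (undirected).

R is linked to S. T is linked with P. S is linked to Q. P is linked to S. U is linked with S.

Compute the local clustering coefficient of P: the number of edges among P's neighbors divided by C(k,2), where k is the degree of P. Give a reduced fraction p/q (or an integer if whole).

0

P's neighbors: S and T (k = 2).
Possible neighbor pairs: C(2,2) = 1. Edges among them: none → e = 0.
Clustering(P) = 0/1.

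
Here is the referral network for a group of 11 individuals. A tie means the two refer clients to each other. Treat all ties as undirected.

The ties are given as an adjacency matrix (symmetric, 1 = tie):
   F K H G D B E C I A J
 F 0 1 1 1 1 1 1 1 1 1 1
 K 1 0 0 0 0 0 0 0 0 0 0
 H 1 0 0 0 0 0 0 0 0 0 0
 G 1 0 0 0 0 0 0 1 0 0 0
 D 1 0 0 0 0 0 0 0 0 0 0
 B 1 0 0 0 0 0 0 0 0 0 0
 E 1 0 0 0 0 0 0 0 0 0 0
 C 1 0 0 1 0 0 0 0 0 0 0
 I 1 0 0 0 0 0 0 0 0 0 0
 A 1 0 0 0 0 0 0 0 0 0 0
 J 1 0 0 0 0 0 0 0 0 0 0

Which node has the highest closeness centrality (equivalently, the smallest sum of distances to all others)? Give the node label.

Farness (sum of distances to all others) for each node — A:19, B:19, C:18, D:19, E:19, F:10, G:18, H:19, I:19, J:19, K:19.
The smallest farness is 10, for F, so F has the highest closeness.

F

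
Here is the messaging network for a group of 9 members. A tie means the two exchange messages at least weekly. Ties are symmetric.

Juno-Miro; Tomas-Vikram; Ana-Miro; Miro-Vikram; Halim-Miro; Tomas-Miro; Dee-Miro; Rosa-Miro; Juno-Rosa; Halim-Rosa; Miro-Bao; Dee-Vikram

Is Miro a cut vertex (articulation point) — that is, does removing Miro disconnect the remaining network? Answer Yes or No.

Yes

Removing Miro leaves {Halim, Juno, and Rosa} with no path to {Ana}, so the network splits into 4 components. Miro is a cut vertex.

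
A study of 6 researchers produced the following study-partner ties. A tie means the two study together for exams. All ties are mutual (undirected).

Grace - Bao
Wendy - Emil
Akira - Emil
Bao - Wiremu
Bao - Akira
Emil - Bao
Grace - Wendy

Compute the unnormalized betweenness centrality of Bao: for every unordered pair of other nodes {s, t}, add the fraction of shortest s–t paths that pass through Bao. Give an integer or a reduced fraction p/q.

Pairs whose geodesics pass through Bao — Akira–Wiremu: 1; Akira–Grace: 1; Wendy–Wiremu: 2/2; Emil–Wiremu: 1; Emil–Grace: 1/2; Wiremu–Grace: 1.
All other pairs contribute 0.
Summing the contributions gives betweenness(Bao) = 11/2.

11/2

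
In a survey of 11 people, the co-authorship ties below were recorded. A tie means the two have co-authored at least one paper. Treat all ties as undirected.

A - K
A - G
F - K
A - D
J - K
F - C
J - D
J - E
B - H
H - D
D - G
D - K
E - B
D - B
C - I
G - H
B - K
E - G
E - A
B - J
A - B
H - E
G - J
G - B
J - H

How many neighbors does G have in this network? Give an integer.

6

G is directly tied to A, B, D, E, H, and J. That is 6 neighbors, so the degree of G is 6.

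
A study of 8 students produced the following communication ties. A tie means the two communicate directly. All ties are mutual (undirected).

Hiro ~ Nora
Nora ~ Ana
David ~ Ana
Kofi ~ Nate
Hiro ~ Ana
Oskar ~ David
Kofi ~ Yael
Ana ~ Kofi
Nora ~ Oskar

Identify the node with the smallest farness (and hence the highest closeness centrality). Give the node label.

Ana

Farness (sum of distances to all others) for each node — Ana:10, David:14, Hiro:14, Kofi:12, Nate:18, Nora:13, Oskar:17, Yael:18.
The smallest farness is 10, for Ana, so Ana has the highest closeness.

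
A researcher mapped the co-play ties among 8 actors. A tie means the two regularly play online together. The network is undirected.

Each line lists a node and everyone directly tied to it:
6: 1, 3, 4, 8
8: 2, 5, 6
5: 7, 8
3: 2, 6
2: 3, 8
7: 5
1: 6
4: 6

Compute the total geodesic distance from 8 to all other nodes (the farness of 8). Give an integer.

11

Distances from 8: 1:2, 2:1, 3:2, 4:2, 5:1, 6:1, 7:2.
Sum = 2 + 1 + 2 + 2 + 1 + 1 + 2 = 11.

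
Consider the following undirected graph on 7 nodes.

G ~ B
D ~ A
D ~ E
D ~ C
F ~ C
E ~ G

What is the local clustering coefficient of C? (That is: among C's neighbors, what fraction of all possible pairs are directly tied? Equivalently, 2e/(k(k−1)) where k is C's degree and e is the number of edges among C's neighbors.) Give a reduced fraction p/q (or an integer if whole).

C's neighbors: D and F (k = 2).
Possible neighbor pairs: C(2,2) = 1. Edges among them: none → e = 0.
Clustering(C) = 0/1.

0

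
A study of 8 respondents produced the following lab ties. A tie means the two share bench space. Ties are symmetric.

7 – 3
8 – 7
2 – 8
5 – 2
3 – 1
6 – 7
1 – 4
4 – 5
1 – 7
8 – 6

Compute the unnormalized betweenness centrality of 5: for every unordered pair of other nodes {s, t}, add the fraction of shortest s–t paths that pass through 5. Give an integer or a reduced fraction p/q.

Pairs whose geodesics pass through 5 — 8–4: 1/2; 2–4: 1; 2–1: 1/2.
All other pairs contribute 0.
Summing the contributions gives betweenness(5) = 2.

2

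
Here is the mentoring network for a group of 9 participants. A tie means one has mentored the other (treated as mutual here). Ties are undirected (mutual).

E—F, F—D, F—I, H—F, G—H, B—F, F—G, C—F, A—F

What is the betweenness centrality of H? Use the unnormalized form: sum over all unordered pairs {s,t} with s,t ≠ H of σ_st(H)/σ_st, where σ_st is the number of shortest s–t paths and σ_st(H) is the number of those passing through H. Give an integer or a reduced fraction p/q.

No shortest path between any pair of other nodes passes through H.
Summing the contributions gives betweenness(H) = 0.

0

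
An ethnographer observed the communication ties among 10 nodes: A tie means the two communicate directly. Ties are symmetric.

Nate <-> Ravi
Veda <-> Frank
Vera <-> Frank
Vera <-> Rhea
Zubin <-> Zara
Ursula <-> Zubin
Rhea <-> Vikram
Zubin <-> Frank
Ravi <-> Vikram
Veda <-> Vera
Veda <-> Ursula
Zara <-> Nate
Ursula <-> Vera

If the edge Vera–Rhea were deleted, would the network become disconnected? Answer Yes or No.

Even without that edge, Vera still reaches Rhea via Vera – Ursula – Zubin – Zara – Nate – Ravi – Vikram – Rhea, so the network stays connected. Not a bridge.

No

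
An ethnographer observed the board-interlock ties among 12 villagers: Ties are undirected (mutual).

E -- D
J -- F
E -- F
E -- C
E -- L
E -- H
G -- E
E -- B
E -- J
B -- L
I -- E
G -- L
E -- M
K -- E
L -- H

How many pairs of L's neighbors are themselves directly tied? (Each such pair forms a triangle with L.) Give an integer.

L's neighbors: B, E, G, and H.
Neighbor pairs that are themselves tied: L–B–E; L–E–G; L–E–H. Each forms one triangle with L, for 3 in total.

3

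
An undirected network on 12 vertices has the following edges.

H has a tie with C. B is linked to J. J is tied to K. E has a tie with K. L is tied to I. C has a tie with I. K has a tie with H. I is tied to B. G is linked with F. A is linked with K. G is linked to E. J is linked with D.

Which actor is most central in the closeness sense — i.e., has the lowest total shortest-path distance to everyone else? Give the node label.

K

Farness (sum of distances to all others) for each node — A:32, B:28, C:30, D:34, E:28, F:46, G:36, H:26, I:32, J:24, K:22, L:42.
The smallest farness is 22, for K, so K has the highest closeness.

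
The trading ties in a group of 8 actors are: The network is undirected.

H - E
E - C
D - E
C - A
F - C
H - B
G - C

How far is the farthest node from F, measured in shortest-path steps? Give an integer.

4

Distances from F: A:2, B:4, C:1, D:3, E:2, G:2, H:3.
The largest is 4 (to B), so the eccentricity of F is 4.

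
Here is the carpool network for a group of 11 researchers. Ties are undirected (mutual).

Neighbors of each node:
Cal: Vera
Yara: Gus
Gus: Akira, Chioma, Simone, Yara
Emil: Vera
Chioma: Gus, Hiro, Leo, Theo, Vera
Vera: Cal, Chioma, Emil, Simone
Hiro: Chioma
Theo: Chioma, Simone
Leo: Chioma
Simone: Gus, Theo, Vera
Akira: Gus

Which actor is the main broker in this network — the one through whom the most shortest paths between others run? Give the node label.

Unnormalized betweenness of each node: Akira:0, Cal:0, Chioma:49/2, Emil:0, Gus:18, Hiro:0, Leo:0, Simone:15/2, Theo:1, Vera:18, Yara:0.
Chioma has the largest value, 49/2, making it the main broker — the node through which the most shortest paths run.

Chioma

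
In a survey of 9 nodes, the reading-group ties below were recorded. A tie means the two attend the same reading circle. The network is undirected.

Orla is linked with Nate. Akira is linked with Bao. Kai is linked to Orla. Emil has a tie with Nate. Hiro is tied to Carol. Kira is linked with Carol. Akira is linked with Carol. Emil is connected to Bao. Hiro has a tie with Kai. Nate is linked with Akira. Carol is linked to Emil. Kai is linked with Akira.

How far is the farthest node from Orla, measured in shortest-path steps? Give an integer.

4

Distances from Orla: Akira:2, Bao:3, Carol:3, Emil:2, Hiro:2, Kai:1, Kira:4, Nate:1.
The largest is 4 (to Kira), so the eccentricity of Orla is 4.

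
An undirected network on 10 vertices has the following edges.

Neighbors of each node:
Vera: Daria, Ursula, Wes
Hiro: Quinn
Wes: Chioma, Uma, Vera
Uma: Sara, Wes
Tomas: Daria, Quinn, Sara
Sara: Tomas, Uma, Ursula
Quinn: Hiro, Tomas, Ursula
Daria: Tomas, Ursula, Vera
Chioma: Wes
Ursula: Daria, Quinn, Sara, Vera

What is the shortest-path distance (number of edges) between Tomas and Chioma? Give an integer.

4

One shortest route is Tomas – Sara – Uma – Wes – Chioma, which uses 4 edges, and at distance 3 from Tomas we only reach {Wes}, which does not include Chioma. So d(Tomas,Chioma) = 4.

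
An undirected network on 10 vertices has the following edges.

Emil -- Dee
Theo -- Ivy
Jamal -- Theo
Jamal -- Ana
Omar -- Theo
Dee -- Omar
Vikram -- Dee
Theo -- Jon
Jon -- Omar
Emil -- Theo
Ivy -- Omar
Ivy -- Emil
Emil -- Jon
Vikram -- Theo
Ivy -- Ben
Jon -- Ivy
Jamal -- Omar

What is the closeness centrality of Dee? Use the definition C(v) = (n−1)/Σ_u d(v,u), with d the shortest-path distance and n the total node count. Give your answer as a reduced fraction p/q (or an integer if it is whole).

9/17

Distances from Dee: Ana:3, Ben:3, Emil:1, Ivy:2, Jamal:2, Jon:2, Omar:1, Theo:2, Vikram:1. Sum = 17.
n = 10, so closeness = 9/17.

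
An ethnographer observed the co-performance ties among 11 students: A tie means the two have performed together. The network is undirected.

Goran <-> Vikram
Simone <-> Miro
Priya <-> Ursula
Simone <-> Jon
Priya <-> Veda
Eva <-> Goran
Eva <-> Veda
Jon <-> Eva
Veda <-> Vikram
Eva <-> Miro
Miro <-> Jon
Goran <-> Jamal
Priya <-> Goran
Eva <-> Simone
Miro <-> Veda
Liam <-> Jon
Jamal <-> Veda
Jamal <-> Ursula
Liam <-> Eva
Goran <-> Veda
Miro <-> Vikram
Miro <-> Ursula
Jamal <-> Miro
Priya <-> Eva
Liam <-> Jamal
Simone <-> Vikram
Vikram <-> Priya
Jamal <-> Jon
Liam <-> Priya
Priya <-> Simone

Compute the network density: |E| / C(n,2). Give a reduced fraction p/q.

There are 30 edges and 11 nodes, so the maximum possible is C(11,2) = 55.
Density = 30/55 = 6/11.

6/11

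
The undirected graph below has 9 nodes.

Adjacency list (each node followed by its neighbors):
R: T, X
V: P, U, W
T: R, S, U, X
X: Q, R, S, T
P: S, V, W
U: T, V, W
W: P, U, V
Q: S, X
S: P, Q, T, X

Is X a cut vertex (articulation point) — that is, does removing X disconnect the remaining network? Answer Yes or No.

No

Even without X, every remaining node can still reach every other (the residual graph is connected), so X is not a cut vertex.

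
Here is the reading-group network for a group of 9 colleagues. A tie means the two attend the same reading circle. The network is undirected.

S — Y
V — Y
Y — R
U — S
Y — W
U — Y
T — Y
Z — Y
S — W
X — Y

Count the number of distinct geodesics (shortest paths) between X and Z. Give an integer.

The shortest distance is 2, and the only length-2 path is X–Y–Z. So there is exactly 1 shortest path.

1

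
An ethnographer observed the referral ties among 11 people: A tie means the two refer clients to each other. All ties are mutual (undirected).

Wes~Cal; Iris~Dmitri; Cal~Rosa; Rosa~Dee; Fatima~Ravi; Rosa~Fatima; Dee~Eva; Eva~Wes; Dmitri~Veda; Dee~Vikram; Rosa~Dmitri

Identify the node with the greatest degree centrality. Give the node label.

Rosa

Degrees — Cal:2, Dee:3, Dmitri:3, Eva:2, Fatima:2, Iris:1, Ravi:1, Rosa:4, Veda:1, Vikram:1, Wes:2.
The maximum is 4, attained only by Rosa.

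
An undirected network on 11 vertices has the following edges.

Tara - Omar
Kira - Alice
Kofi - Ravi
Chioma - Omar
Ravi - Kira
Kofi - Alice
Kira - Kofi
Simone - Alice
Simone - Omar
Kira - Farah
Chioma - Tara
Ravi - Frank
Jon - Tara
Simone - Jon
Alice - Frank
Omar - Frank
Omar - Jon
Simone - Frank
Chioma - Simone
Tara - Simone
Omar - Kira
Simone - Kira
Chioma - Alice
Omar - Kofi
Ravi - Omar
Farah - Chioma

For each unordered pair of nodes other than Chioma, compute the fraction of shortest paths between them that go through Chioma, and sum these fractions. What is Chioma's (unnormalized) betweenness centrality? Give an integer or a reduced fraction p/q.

148/35

Pairs whose geodesics pass through Chioma — Frank–Farah: 3/7; Farah–Jon: 3/5; Farah–Omar: 1/2; Farah–Simone: 1/2; Farah–Alice: 1/2; Farah–Tara: 1; Omar–Alice: 1/5; Alice–Tara: 1/2.
All other pairs contribute 0.
Summing the contributions gives betweenness(Chioma) = 148/35.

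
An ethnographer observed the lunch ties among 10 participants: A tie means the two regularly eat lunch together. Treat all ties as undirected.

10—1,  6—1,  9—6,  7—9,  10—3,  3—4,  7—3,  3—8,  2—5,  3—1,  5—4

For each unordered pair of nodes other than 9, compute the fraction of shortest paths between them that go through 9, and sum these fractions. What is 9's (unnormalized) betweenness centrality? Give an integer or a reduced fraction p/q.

1

Pairs whose geodesics pass through 9 — 6–7: 1.
All other pairs contribute 0.
Summing the contributions gives betweenness(9) = 1.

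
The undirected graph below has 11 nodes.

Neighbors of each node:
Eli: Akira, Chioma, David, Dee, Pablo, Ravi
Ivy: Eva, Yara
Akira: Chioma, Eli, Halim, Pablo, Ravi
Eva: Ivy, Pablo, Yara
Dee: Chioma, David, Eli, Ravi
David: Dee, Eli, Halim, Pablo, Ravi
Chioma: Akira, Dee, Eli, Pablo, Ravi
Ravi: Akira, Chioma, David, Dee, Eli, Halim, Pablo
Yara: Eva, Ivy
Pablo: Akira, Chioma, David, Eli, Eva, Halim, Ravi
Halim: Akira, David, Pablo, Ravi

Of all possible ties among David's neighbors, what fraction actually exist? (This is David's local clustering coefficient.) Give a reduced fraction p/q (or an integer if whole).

7/10

David's neighbors: Dee, Eli, Halim, Pablo, and Ravi (k = 5).
Possible neighbor pairs: C(5,2) = 10. Edges among them: Dee–Eli, Dee–Ravi, Eli–Pablo, Eli–Ravi, Halim–Pablo, Halim–Ravi, Pablo–Ravi → e = 7.
Clustering(David) = 7/10.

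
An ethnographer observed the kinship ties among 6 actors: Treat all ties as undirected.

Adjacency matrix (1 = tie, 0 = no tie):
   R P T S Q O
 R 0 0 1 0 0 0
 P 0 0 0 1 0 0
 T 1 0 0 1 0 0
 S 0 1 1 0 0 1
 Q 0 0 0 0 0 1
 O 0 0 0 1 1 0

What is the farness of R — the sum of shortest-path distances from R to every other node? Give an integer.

13

Distances from R: O:3, P:3, Q:4, S:2, T:1.
Sum = 3 + 3 + 4 + 2 + 1 = 13.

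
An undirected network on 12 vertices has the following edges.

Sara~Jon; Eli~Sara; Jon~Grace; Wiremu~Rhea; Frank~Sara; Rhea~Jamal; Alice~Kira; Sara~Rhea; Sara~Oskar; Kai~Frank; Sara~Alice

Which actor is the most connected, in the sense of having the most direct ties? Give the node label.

Degrees — Alice:2, Eli:1, Frank:2, Grace:1, Jamal:1, Jon:2, Kai:1, Kira:1, Oskar:1, Rhea:3, Sara:6, Wiremu:1.
The maximum is 6, attained only by Sara.

Sara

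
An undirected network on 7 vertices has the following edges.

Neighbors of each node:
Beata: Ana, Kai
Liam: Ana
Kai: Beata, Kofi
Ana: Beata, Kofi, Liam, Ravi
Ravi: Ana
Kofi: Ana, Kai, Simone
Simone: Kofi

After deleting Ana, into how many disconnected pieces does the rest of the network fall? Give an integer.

Without Ana, the remaining ties split the others into: {Ravi}; {Beata, Kai, Kofi, Simone}; {Liam}.
That's 3 separate components.

3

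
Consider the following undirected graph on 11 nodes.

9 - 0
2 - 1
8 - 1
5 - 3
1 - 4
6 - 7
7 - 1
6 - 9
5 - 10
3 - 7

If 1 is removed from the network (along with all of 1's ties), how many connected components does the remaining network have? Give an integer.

4

Without 1, the remaining ties split the others into: {0, 3, 5, 6, 7, 9, 10}; {2}; {8}; {4}.
That's 4 separate components.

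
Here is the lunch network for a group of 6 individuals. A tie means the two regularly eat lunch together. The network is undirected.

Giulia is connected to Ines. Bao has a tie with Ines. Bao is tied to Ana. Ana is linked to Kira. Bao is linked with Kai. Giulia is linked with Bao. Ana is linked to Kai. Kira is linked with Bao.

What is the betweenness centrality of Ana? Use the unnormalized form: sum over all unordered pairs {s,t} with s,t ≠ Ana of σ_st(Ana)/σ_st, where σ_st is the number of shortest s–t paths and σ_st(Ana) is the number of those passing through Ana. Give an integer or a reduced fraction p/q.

Pairs whose geodesics pass through Ana — Kai–Kira: 1/2.
All other pairs contribute 0.
Summing the contributions gives betweenness(Ana) = 1/2.

1/2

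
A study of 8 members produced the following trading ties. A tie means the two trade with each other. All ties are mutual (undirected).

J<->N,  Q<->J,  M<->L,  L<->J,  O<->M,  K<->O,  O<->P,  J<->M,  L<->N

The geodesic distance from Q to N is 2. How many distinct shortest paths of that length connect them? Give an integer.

The shortest distance is 2, and the only length-2 path is Q–J–N. So there is exactly 1 shortest path.

1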